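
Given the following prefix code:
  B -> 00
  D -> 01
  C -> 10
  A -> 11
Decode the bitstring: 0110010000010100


Decoding step by step:
Bits 01 -> D
Bits 10 -> C
Bits 01 -> D
Bits 00 -> B
Bits 00 -> B
Bits 01 -> D
Bits 01 -> D
Bits 00 -> B


Decoded message: DCDBBDDB


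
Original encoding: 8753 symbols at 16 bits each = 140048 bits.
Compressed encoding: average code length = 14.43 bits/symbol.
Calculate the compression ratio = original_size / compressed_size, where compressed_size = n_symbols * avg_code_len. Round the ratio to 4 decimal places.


original_size = n_symbols * orig_bits = 8753 * 16 = 140048 bits
compressed_size = n_symbols * avg_code_len = 8753 * 14.43 = 126305.79 bits
ratio = original_size / compressed_size = 140048 / 126305.79 = 1.1088

Compression ratio = 1.1088


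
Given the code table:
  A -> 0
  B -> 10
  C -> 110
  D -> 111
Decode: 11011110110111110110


Decoding:
110 -> C
111 -> D
10 -> B
110 -> C
111 -> D
110 -> C
110 -> C


Result: CDBCDCC


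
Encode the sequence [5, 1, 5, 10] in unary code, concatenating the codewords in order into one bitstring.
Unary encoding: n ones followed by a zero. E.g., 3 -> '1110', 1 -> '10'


Encode each number as n ones followed by a terminating 0:
  5 -> 111110 (6 bits)
  1 -> 10 (2 bits)
  5 -> 111110 (6 bits)
  10 -> 11111111110 (11 bits)
Total length = 6 + 2 + 6 + 11 = 25 bits.

Unary([5, 1, 5, 10]) = 1111101011111011111111110 (25 bits)


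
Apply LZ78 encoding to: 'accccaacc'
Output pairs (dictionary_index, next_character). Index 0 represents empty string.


LZ78 encoding steps:
Dictionary: {0: ''}
Step 1: w='' (idx 0), next='a' -> output (0, 'a'), add 'a' as idx 1
Step 2: w='' (idx 0), next='c' -> output (0, 'c'), add 'c' as idx 2
Step 3: w='c' (idx 2), next='c' -> output (2, 'c'), add 'cc' as idx 3
Step 4: w='c' (idx 2), next='a' -> output (2, 'a'), add 'ca' as idx 4
Step 5: w='a' (idx 1), next='c' -> output (1, 'c'), add 'ac' as idx 5
Step 6: w='c' (idx 2), end of input -> output (2, '')


Encoded: [(0, 'a'), (0, 'c'), (2, 'c'), (2, 'a'), (1, 'c'), (2, '')]


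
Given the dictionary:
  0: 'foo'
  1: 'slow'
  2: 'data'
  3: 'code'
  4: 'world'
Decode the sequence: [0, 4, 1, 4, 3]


Look up each index in the dictionary:
  0 -> 'foo'
  4 -> 'world'
  1 -> 'slow'
  4 -> 'world'
  3 -> 'code'

Decoded: "foo world slow world code"


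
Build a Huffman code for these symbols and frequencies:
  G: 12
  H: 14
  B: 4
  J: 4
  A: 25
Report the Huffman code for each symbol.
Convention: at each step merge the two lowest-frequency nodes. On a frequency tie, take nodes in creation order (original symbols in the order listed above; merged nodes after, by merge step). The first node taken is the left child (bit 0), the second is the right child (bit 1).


Huffman tree construction:
Step 1: Merge B(4) + J(4) = 8
Step 2: Merge (B+J)(8) + G(12) = 20
Step 3: Merge H(14) + ((B+J)+G)(20) = 34
Step 4: Merge A(25) + (H+((B+J)+G))(34) = 59
Read each symbol's code off the tree from the root (left child = 0, right child = 1).

Codes:
  G: 111 (length 3)
  H: 10 (length 2)
  B: 1100 (length 4)
  J: 1101 (length 4)
  A: 0 (length 1)
Average code length: 121/59 = 2.0508 bits/symbol


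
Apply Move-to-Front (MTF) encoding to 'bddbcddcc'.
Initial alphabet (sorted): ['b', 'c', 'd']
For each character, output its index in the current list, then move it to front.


MTF encoding:
'b': index 0 in ['b', 'c', 'd'] -> ['b', 'c', 'd']
'd': index 2 in ['b', 'c', 'd'] -> ['d', 'b', 'c']
'd': index 0 in ['d', 'b', 'c'] -> ['d', 'b', 'c']
'b': index 1 in ['d', 'b', 'c'] -> ['b', 'd', 'c']
'c': index 2 in ['b', 'd', 'c'] -> ['c', 'b', 'd']
'd': index 2 in ['c', 'b', 'd'] -> ['d', 'c', 'b']
'd': index 0 in ['d', 'c', 'b'] -> ['d', 'c', 'b']
'c': index 1 in ['d', 'c', 'b'] -> ['c', 'd', 'b']
'c': index 0 in ['c', 'd', 'b'] -> ['c', 'd', 'b']


Output: [0, 2, 0, 1, 2, 2, 0, 1, 0]


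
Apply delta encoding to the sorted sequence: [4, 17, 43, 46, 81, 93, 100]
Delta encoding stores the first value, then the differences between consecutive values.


First value: 4
Deltas:
  17 - 4 = 13
  43 - 17 = 26
  46 - 43 = 3
  81 - 46 = 35
  93 - 81 = 12
  100 - 93 = 7


Delta encoded: [4, 13, 26, 3, 35, 12, 7]


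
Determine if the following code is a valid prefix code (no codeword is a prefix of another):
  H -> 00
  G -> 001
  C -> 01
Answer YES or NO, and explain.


Checking each pair (does one codeword prefix another?):
  H='00' vs G='001': prefix -- VIOLATION

NO -- this is NOT a valid prefix code. H (00) is a prefix of G (001).


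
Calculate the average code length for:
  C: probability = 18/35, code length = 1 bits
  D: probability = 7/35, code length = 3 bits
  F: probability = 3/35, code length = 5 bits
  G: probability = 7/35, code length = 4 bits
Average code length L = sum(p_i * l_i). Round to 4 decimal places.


Weighted contributions p_i * l_i:
  C: (18/35) * 1 = 18/35
  D: (7/35) * 3 = 21/35
  F: (3/35) * 5 = 15/35
  G: (7/35) * 4 = 28/35
Sum = (18 + 21 + 15 + 28)/35 = 82/35

L = 82/35 = 2.3429 bits/symbol


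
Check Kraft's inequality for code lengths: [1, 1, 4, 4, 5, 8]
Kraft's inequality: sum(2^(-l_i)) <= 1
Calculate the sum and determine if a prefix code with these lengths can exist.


Sum = 2^(-1) + 2^(-1) + 2^(-4) + 2^(-4) + 2^(-5) + 2^(-8)
    = 0.5 + 0.5 + 0.0625 + 0.0625 + 0.03125 + 0.00390625
    = 297/256 = 1.16015625
Since 1.16015625 > 1, Kraft's inequality is NOT satisfied.
A prefix code with these lengths CANNOT exist.

Kraft sum = 1.16015625. Not satisfied.


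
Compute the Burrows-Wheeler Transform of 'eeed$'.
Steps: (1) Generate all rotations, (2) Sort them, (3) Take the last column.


Rotations (sorted):
  0: $eeed -> last char: d
  1: d$eee -> last char: e
  2: ed$ee -> last char: e
  3: eed$e -> last char: e
  4: eeed$ -> last char: $


BWT = deee$


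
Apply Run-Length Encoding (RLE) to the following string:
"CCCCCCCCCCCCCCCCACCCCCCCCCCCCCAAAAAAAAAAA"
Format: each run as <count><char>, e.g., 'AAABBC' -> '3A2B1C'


Scanning runs left to right:
  i=0: run of 'C' x 16 -> '16C'
  i=16: run of 'A' x 1 -> '1A'
  i=17: run of 'C' x 13 -> '13C'
  i=30: run of 'A' x 11 -> '11A'

RLE = 16C1A13C11A


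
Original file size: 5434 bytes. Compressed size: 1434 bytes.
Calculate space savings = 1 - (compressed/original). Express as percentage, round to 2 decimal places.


ratio = compressed/original = 1434/5434 = 0.263894
savings = 1 - ratio = 1 - 0.263894 = 0.736106
as a percentage: 0.736106 * 100 = 73.61%

Space savings = 1 - 1434/5434 = 73.61%


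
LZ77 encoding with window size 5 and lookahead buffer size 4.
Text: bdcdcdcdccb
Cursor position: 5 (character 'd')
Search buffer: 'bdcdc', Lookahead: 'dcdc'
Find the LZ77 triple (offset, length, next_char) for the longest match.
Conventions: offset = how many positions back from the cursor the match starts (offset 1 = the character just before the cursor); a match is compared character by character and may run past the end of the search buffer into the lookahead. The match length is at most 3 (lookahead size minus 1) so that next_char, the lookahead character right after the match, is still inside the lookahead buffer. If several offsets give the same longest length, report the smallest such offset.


Try each offset into the search buffer:
  offset=1 (pos 4, char 'c'): match length 0
  offset=2 (pos 3, char 'd'): match length 3
  offset=3 (pos 2, char 'c'): match length 0
  offset=4 (pos 1, char 'd'): match length 3
  offset=5 (pos 0, char 'b'): match length 0
Longest match has length 3, found at offsets 2, 4; take the smallest, offset 2.
next_char = character at position 5 + 3 = 8 -> 'c'

Best match: offset=2, length=3 (matching 'dcd' starting at position 3)
LZ77 triple: (2, 3, 'c')


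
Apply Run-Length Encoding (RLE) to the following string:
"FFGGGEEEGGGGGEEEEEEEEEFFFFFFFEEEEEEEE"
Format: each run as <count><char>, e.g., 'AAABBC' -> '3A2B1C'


Scanning runs left to right:
  i=0: run of 'F' x 2 -> '2F'
  i=2: run of 'G' x 3 -> '3G'
  i=5: run of 'E' x 3 -> '3E'
  i=8: run of 'G' x 5 -> '5G'
  i=13: run of 'E' x 9 -> '9E'
  i=22: run of 'F' x 7 -> '7F'
  i=29: run of 'E' x 8 -> '8E'

RLE = 2F3G3E5G9E7F8E


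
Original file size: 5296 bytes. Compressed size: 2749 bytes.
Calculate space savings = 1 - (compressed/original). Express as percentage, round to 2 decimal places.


ratio = compressed/original = 2749/5296 = 0.519071
savings = 1 - ratio = 1 - 0.519071 = 0.480929
as a percentage: 0.480929 * 100 = 48.09%

Space savings = 1 - 2749/5296 = 48.09%


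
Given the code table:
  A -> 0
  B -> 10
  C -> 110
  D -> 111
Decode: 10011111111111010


Decoding:
10 -> B
0 -> A
111 -> D
111 -> D
111 -> D
110 -> C
10 -> B


Result: BADDDCB


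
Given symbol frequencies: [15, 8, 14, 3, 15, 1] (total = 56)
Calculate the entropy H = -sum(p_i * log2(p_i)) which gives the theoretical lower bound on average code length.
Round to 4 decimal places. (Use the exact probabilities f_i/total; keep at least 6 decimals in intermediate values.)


Per-symbol terms -p_i * log2(p_i) with p_i = f_i/56:
  p = 15/56 = 0.267857: log2(p) = -1.900464, -p*log2(p) = 0.509053
  p = 8/56 = 0.142857: log2(p) = -2.807355, -p*log2(p) = 0.401051
  p = 14/56 = 0.250000: log2(p) = -2.000000, -p*log2(p) = 0.500000
  p = 3/56 = 0.053571: log2(p) = -4.222392, -p*log2(p) = 0.226200
  p = 15/56 = 0.267857: log2(p) = -1.900464, -p*log2(p) = 0.509053
  p = 1/56 = 0.017857: log2(p) = -5.807355, -p*log2(p) = 0.103703
H = 0.509053 + 0.401051 + 0.500000 + 0.226200 + 0.509053 + 0.103703 = 2.249060

H = 2.2491 bits/symbol


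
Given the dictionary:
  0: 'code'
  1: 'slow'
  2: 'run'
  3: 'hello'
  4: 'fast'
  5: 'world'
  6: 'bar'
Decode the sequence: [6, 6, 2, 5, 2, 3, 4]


Look up each index in the dictionary:
  6 -> 'bar'
  6 -> 'bar'
  2 -> 'run'
  5 -> 'world'
  2 -> 'run'
  3 -> 'hello'
  4 -> 'fast'

Decoded: "bar bar run world run hello fast"


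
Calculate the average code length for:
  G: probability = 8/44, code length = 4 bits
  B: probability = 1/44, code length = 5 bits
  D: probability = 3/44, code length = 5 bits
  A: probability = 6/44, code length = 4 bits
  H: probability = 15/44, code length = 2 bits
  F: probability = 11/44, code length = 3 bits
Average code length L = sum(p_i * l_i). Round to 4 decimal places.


Weighted contributions p_i * l_i:
  G: (8/44) * 4 = 32/44
  B: (1/44) * 5 = 5/44
  D: (3/44) * 5 = 15/44
  A: (6/44) * 4 = 24/44
  H: (15/44) * 2 = 30/44
  F: (11/44) * 3 = 33/44
Sum = (32 + 5 + 15 + 24 + 30 + 33)/44 = 139/44

L = 139/44 = 3.1591 bits/symbol


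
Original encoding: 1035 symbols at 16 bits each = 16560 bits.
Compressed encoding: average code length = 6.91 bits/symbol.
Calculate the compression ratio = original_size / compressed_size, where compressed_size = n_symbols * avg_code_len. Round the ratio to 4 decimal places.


original_size = n_symbols * orig_bits = 1035 * 16 = 16560 bits
compressed_size = n_symbols * avg_code_len = 1035 * 6.91 = 7151.85 bits
ratio = original_size / compressed_size = 16560 / 7151.85 = 2.3155

Compression ratio = 2.3155


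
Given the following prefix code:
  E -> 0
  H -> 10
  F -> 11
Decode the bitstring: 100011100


Decoding step by step:
Bits 10 -> H
Bits 0 -> E
Bits 0 -> E
Bits 11 -> F
Bits 10 -> H
Bits 0 -> E


Decoded message: HEEFHE


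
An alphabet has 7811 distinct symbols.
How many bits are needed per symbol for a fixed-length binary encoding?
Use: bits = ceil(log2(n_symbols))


log2(7811) = 12.9313
Bracket: 2^12 = 4096 < 7811 <= 2^13 = 8192
So ceil(log2(7811)) = 13

bits = ceil(log2(7811)) = ceil(12.9313) = 13 bits


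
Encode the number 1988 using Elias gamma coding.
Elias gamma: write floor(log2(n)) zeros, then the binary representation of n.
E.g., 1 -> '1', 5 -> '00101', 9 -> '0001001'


num_bits = floor(log2(1988)) + 1 = 11
leading_zeros = num_bits - 1 = 10
binary(1988) = 11111000100

Elias gamma(1988) = '0000000000' + '11111000100' = 000000000011111000100 (21 bits)


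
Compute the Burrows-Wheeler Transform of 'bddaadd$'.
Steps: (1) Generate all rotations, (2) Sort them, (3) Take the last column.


Rotations (sorted):
  0: $bddaadd -> last char: d
  1: aadd$bdd -> last char: d
  2: add$bdda -> last char: a
  3: bddaadd$ -> last char: $
  4: d$bddaad -> last char: d
  5: daadd$bd -> last char: d
  6: dd$bddaa -> last char: a
  7: ddaadd$b -> last char: b


BWT = dda$ddab


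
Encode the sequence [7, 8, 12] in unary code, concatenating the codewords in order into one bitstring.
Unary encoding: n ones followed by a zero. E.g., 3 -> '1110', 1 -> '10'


Encode each number as n ones followed by a terminating 0:
  7 -> 11111110 (8 bits)
  8 -> 111111110 (9 bits)
  12 -> 1111111111110 (13 bits)
Total length = 8 + 9 + 13 = 30 bits.

Unary([7, 8, 12]) = 111111101111111101111111111110 (30 bits)


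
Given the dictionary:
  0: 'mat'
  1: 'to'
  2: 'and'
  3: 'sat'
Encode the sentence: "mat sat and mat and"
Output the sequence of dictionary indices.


Look up each word in the dictionary:
  'mat' -> 0
  'sat' -> 3
  'and' -> 2
  'mat' -> 0
  'and' -> 2

Encoded: [0, 3, 2, 0, 2]


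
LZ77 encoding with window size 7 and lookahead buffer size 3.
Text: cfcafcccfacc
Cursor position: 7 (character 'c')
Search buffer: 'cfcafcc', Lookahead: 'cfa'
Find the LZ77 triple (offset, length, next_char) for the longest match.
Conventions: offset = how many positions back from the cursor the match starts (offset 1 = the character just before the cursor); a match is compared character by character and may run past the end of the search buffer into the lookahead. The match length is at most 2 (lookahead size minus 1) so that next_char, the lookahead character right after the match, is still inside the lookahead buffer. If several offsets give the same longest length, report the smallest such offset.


Try each offset into the search buffer:
  offset=1 (pos 6, char 'c'): match length 1
  offset=2 (pos 5, char 'c'): match length 1
  offset=3 (pos 4, char 'f'): match length 0
  offset=4 (pos 3, char 'a'): match length 0
  offset=5 (pos 2, char 'c'): match length 1
  offset=6 (pos 1, char 'f'): match length 0
  offset=7 (pos 0, char 'c'): match length 2
Longest match has length 2 at offset 7.
next_char = character at position 7 + 2 = 9 -> 'a'

Best match: offset=7, length=2 (matching 'cf' starting at position 0)
LZ77 triple: (7, 2, 'a')


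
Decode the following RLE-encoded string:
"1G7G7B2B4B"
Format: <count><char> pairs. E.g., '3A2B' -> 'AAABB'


Expanding each <count><char> pair:
  1G -> 'G'
  7G -> 'GGGGGGG'
  7B -> 'BBBBBBB'
  2B -> 'BB'
  4B -> 'BBBB'

Decoded = GGGGGGGGBBBBBBBBBBBBB


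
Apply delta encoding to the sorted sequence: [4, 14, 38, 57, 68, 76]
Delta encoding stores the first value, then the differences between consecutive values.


First value: 4
Deltas:
  14 - 4 = 10
  38 - 14 = 24
  57 - 38 = 19
  68 - 57 = 11
  76 - 68 = 8


Delta encoded: [4, 10, 24, 19, 11, 8]


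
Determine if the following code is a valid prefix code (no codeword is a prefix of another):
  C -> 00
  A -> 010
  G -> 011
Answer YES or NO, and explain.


Checking each pair (does one codeword prefix another?):
  C='00' vs A='010': no prefix
  C='00' vs G='011': no prefix
  A='010' vs C='00': no prefix
  A='010' vs G='011': no prefix
  G='011' vs C='00': no prefix
  G='011' vs A='010': no prefix
No violation found over all pairs.

YES -- this is a valid prefix code. No codeword is a prefix of any other codeword.


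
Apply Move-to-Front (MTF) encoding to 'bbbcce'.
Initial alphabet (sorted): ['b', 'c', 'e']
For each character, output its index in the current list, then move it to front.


MTF encoding:
'b': index 0 in ['b', 'c', 'e'] -> ['b', 'c', 'e']
'b': index 0 in ['b', 'c', 'e'] -> ['b', 'c', 'e']
'b': index 0 in ['b', 'c', 'e'] -> ['b', 'c', 'e']
'c': index 1 in ['b', 'c', 'e'] -> ['c', 'b', 'e']
'c': index 0 in ['c', 'b', 'e'] -> ['c', 'b', 'e']
'e': index 2 in ['c', 'b', 'e'] -> ['e', 'c', 'b']


Output: [0, 0, 0, 1, 0, 2]


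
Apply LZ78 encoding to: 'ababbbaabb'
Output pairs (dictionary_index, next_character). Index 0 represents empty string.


LZ78 encoding steps:
Dictionary: {0: ''}
Step 1: w='' (idx 0), next='a' -> output (0, 'a'), add 'a' as idx 1
Step 2: w='' (idx 0), next='b' -> output (0, 'b'), add 'b' as idx 2
Step 3: w='a' (idx 1), next='b' -> output (1, 'b'), add 'ab' as idx 3
Step 4: w='b' (idx 2), next='b' -> output (2, 'b'), add 'bb' as idx 4
Step 5: w='a' (idx 1), next='a' -> output (1, 'a'), add 'aa' as idx 5
Step 6: w='bb' (idx 4), end of input -> output (4, '')


Encoded: [(0, 'a'), (0, 'b'), (1, 'b'), (2, 'b'), (1, 'a'), (4, '')]


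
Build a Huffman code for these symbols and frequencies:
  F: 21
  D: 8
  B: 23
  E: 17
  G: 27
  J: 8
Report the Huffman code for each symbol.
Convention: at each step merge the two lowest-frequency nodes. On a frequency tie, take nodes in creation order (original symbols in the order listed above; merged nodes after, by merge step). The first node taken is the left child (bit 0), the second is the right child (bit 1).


Huffman tree construction:
Step 1: Merge D(8) + J(8) = 16
Step 2: Merge (D+J)(16) + E(17) = 33
Step 3: Merge F(21) + B(23) = 44
Step 4: Merge G(27) + ((D+J)+E)(33) = 60
Step 5: Merge (F+B)(44) + (G+((D+J)+E))(60) = 104
Read each symbol's code off the tree from the root (left child = 0, right child = 1).

Codes:
  F: 00 (length 2)
  D: 1100 (length 4)
  B: 01 (length 2)
  E: 111 (length 3)
  G: 10 (length 2)
  J: 1101 (length 4)
Average code length: 257/104 = 2.4712 bits/symbol


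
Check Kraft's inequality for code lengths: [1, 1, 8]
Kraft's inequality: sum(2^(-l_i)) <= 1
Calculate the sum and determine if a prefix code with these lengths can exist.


Sum = 2^(-1) + 2^(-1) + 2^(-8)
    = 0.5 + 0.5 + 0.00390625
    = 257/256 = 1.00390625
Since 1.00390625 > 1, Kraft's inequality is NOT satisfied.
A prefix code with these lengths CANNOT exist.

Kraft sum = 1.00390625. Not satisfied.


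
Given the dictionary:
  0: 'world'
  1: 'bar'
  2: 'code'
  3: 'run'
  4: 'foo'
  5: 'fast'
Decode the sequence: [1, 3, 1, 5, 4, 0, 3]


Look up each index in the dictionary:
  1 -> 'bar'
  3 -> 'run'
  1 -> 'bar'
  5 -> 'fast'
  4 -> 'foo'
  0 -> 'world'
  3 -> 'run'

Decoded: "bar run bar fast foo world run"


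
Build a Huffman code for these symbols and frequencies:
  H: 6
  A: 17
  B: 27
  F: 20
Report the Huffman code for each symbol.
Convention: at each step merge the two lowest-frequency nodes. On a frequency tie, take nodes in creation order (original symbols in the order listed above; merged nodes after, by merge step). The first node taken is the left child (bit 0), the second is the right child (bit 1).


Huffman tree construction:
Step 1: Merge H(6) + A(17) = 23
Step 2: Merge F(20) + (H+A)(23) = 43
Step 3: Merge B(27) + (F+(H+A))(43) = 70
Read each symbol's code off the tree from the root (left child = 0, right child = 1).

Codes:
  H: 110 (length 3)
  A: 111 (length 3)
  B: 0 (length 1)
  F: 10 (length 2)
Average code length: 136/70 = 1.9429 bits/symbol


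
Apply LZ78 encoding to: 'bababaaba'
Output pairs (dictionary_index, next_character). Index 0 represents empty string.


LZ78 encoding steps:
Dictionary: {0: ''}
Step 1: w='' (idx 0), next='b' -> output (0, 'b'), add 'b' as idx 1
Step 2: w='' (idx 0), next='a' -> output (0, 'a'), add 'a' as idx 2
Step 3: w='b' (idx 1), next='a' -> output (1, 'a'), add 'ba' as idx 3
Step 4: w='ba' (idx 3), next='a' -> output (3, 'a'), add 'baa' as idx 4
Step 5: w='ba' (idx 3), end of input -> output (3, '')


Encoded: [(0, 'b'), (0, 'a'), (1, 'a'), (3, 'a'), (3, '')]


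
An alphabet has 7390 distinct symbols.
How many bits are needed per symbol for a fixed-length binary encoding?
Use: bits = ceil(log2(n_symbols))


log2(7390) = 12.8514
Bracket: 2^12 = 4096 < 7390 <= 2^13 = 8192
So ceil(log2(7390)) = 13

bits = ceil(log2(7390)) = ceil(12.8514) = 13 bits


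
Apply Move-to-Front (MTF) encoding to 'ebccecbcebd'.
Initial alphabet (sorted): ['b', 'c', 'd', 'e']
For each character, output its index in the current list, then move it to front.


MTF encoding:
'e': index 3 in ['b', 'c', 'd', 'e'] -> ['e', 'b', 'c', 'd']
'b': index 1 in ['e', 'b', 'c', 'd'] -> ['b', 'e', 'c', 'd']
'c': index 2 in ['b', 'e', 'c', 'd'] -> ['c', 'b', 'e', 'd']
'c': index 0 in ['c', 'b', 'e', 'd'] -> ['c', 'b', 'e', 'd']
'e': index 2 in ['c', 'b', 'e', 'd'] -> ['e', 'c', 'b', 'd']
'c': index 1 in ['e', 'c', 'b', 'd'] -> ['c', 'e', 'b', 'd']
'b': index 2 in ['c', 'e', 'b', 'd'] -> ['b', 'c', 'e', 'd']
'c': index 1 in ['b', 'c', 'e', 'd'] -> ['c', 'b', 'e', 'd']
'e': index 2 in ['c', 'b', 'e', 'd'] -> ['e', 'c', 'b', 'd']
'b': index 2 in ['e', 'c', 'b', 'd'] -> ['b', 'e', 'c', 'd']
'd': index 3 in ['b', 'e', 'c', 'd'] -> ['d', 'b', 'e', 'c']


Output: [3, 1, 2, 0, 2, 1, 2, 1, 2, 2, 3]


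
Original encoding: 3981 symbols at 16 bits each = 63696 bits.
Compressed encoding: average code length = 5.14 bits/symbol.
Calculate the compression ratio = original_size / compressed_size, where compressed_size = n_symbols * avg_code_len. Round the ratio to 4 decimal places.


original_size = n_symbols * orig_bits = 3981 * 16 = 63696 bits
compressed_size = n_symbols * avg_code_len = 3981 * 5.14 = 20462.34 bits
ratio = original_size / compressed_size = 63696 / 20462.34 = 3.1128

Compression ratio = 3.1128


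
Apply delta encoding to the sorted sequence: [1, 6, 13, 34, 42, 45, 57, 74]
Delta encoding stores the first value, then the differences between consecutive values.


First value: 1
Deltas:
  6 - 1 = 5
  13 - 6 = 7
  34 - 13 = 21
  42 - 34 = 8
  45 - 42 = 3
  57 - 45 = 12
  74 - 57 = 17


Delta encoded: [1, 5, 7, 21, 8, 3, 12, 17]


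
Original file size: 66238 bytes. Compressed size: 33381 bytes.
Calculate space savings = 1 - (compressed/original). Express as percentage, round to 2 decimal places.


ratio = compressed/original = 33381/66238 = 0.503955
savings = 1 - ratio = 1 - 0.503955 = 0.496045
as a percentage: 0.496045 * 100 = 49.6%

Space savings = 1 - 33381/66238 = 49.6%


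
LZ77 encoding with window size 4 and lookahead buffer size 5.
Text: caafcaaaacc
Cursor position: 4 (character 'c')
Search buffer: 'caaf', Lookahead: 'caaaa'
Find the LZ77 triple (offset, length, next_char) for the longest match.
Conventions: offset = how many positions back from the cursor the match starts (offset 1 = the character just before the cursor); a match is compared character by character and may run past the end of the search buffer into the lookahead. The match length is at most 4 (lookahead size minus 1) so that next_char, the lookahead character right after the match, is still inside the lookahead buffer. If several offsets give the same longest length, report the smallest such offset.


Try each offset into the search buffer:
  offset=1 (pos 3, char 'f'): match length 0
  offset=2 (pos 2, char 'a'): match length 0
  offset=3 (pos 1, char 'a'): match length 0
  offset=4 (pos 0, char 'c'): match length 3
Longest match has length 3 at offset 4.
next_char = character at position 4 + 3 = 7 -> 'a'

Best match: offset=4, length=3 (matching 'caa' starting at position 0)
LZ77 triple: (4, 3, 'a')


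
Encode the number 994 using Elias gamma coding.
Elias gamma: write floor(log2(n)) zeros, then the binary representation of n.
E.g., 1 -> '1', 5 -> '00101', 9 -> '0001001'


num_bits = floor(log2(994)) + 1 = 10
leading_zeros = num_bits - 1 = 9
binary(994) = 1111100010

Elias gamma(994) = '000000000' + '1111100010' = 0000000001111100010 (19 bits)


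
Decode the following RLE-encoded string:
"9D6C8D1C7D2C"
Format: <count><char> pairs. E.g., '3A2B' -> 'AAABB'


Expanding each <count><char> pair:
  9D -> 'DDDDDDDDD'
  6C -> 'CCCCCC'
  8D -> 'DDDDDDDD'
  1C -> 'C'
  7D -> 'DDDDDDD'
  2C -> 'CC'

Decoded = DDDDDDDDDCCCCCCDDDDDDDDCDDDDDDDCC


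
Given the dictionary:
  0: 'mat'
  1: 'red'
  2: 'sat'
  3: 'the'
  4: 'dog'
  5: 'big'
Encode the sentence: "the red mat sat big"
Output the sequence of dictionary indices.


Look up each word in the dictionary:
  'the' -> 3
  'red' -> 1
  'mat' -> 0
  'sat' -> 2
  'big' -> 5

Encoded: [3, 1, 0, 2, 5]


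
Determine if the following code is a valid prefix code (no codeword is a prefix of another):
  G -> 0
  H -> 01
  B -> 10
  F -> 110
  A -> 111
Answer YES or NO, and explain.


Checking each pair (does one codeword prefix another?):
  G='0' vs H='01': prefix -- VIOLATION

NO -- this is NOT a valid prefix code. G (0) is a prefix of H (01).


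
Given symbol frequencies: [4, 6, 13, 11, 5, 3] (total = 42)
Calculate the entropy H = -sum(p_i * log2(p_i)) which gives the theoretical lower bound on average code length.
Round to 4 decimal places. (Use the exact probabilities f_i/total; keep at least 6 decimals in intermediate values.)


Per-symbol terms -p_i * log2(p_i) with p_i = f_i/42:
  p = 4/42 = 0.095238: log2(p) = -3.392317, -p*log2(p) = 0.323078
  p = 6/42 = 0.142857: log2(p) = -2.807355, -p*log2(p) = 0.401051
  p = 13/42 = 0.309524: log2(p) = -1.691878, -p*log2(p) = 0.523676
  p = 11/42 = 0.261905: log2(p) = -1.932886, -p*log2(p) = 0.506232
  p = 5/42 = 0.119048: log2(p) = -3.070389, -p*log2(p) = 0.365523
  p = 3/42 = 0.071429: log2(p) = -3.807355, -p*log2(p) = 0.271954
H = 0.323078 + 0.401051 + 0.523676 + 0.506232 + 0.365523 + 0.271954 = 2.391514

H = 2.3915 bits/symbol


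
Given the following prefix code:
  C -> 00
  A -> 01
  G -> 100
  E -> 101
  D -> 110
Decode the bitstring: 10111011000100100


Decoding step by step:
Bits 101 -> E
Bits 110 -> D
Bits 110 -> D
Bits 00 -> C
Bits 100 -> G
Bits 100 -> G


Decoded message: EDDCGG


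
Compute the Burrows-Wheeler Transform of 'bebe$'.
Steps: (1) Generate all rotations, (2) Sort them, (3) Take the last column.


Rotations (sorted):
  0: $bebe -> last char: e
  1: be$be -> last char: e
  2: bebe$ -> last char: $
  3: e$beb -> last char: b
  4: ebe$b -> last char: b


BWT = ee$bb


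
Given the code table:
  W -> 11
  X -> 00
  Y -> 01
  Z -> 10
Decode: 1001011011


Decoding:
10 -> Z
01 -> Y
01 -> Y
10 -> Z
11 -> W


Result: ZYYZW


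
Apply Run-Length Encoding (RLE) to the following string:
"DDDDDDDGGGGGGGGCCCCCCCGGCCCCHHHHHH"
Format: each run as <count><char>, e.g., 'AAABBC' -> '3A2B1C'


Scanning runs left to right:
  i=0: run of 'D' x 7 -> '7D'
  i=7: run of 'G' x 8 -> '8G'
  i=15: run of 'C' x 7 -> '7C'
  i=22: run of 'G' x 2 -> '2G'
  i=24: run of 'C' x 4 -> '4C'
  i=28: run of 'H' x 6 -> '6H'

RLE = 7D8G7C2G4C6H


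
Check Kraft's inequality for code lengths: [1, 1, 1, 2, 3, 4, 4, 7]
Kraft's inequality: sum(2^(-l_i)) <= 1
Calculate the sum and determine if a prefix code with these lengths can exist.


Sum = 2^(-1) + 2^(-1) + 2^(-1) + 2^(-2) + 2^(-3) + 2^(-4) + 2^(-4) + 2^(-7)
    = 0.5 + 0.5 + 0.5 + 0.25 + 0.125 + 0.0625 + 0.0625 + 0.0078125
    = 257/128 = 2.0078125
Since 2.0078125 > 1, Kraft's inequality is NOT satisfied.
A prefix code with these lengths CANNOT exist.

Kraft sum = 2.0078125. Not satisfied.


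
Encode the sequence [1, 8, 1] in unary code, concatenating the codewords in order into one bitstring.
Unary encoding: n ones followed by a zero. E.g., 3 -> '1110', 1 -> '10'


Encode each number as n ones followed by a terminating 0:
  1 -> 10 (2 bits)
  8 -> 111111110 (9 bits)
  1 -> 10 (2 bits)
Total length = 2 + 9 + 2 = 13 bits.

Unary([1, 8, 1]) = 1011111111010 (13 bits)


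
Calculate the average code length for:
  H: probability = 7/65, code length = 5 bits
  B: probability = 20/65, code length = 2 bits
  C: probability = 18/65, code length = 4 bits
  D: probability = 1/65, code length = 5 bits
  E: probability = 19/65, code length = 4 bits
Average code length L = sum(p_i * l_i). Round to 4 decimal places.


Weighted contributions p_i * l_i:
  H: (7/65) * 5 = 35/65
  B: (20/65) * 2 = 40/65
  C: (18/65) * 4 = 72/65
  D: (1/65) * 5 = 5/65
  E: (19/65) * 4 = 76/65
Sum = (35 + 40 + 72 + 5 + 76)/65 = 228/65

L = 228/65 = 3.5077 bits/symbol


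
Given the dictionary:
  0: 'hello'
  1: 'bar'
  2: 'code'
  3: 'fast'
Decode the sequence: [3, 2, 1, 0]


Look up each index in the dictionary:
  3 -> 'fast'
  2 -> 'code'
  1 -> 'bar'
  0 -> 'hello'

Decoded: "fast code bar hello"


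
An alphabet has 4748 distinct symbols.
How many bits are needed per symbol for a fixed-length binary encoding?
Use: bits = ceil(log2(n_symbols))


log2(4748) = 12.2131
Bracket: 2^12 = 4096 < 4748 <= 2^13 = 8192
So ceil(log2(4748)) = 13

bits = ceil(log2(4748)) = ceil(12.2131) = 13 bits


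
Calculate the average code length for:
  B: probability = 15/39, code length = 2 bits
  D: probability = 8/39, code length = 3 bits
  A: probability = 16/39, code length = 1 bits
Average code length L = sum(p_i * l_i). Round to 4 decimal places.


Weighted contributions p_i * l_i:
  B: (15/39) * 2 = 30/39
  D: (8/39) * 3 = 24/39
  A: (16/39) * 1 = 16/39
Sum = (30 + 24 + 16)/39 = 70/39

L = 70/39 = 1.7949 bits/symbol


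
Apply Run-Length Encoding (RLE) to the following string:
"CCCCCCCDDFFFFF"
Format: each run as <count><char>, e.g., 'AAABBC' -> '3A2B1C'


Scanning runs left to right:
  i=0: run of 'C' x 7 -> '7C'
  i=7: run of 'D' x 2 -> '2D'
  i=9: run of 'F' x 5 -> '5F'

RLE = 7C2D5F


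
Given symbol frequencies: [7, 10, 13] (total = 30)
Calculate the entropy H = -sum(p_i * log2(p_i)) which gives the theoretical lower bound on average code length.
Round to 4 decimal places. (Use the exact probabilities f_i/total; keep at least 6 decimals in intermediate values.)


Per-symbol terms -p_i * log2(p_i) with p_i = f_i/30:
  p = 7/30 = 0.233333: log2(p) = -2.099536, -p*log2(p) = 0.489892
  p = 10/30 = 0.333333: log2(p) = -1.584963, -p*log2(p) = 0.528321
  p = 13/30 = 0.433333: log2(p) = -1.206451, -p*log2(p) = 0.522795
H = 0.489892 + 0.528321 + 0.522795 = 1.541008

H = 1.541 bits/symbol


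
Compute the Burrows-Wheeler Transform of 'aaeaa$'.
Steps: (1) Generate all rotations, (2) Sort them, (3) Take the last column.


Rotations (sorted):
  0: $aaeaa -> last char: a
  1: a$aaea -> last char: a
  2: aa$aae -> last char: e
  3: aaeaa$ -> last char: $
  4: aeaa$a -> last char: a
  5: eaa$aa -> last char: a


BWT = aae$aa


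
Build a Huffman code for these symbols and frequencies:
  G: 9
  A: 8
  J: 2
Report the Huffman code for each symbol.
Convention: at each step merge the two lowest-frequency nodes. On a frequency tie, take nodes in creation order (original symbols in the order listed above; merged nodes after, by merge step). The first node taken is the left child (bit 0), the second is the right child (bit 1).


Huffman tree construction:
Step 1: Merge J(2) + A(8) = 10
Step 2: Merge G(9) + (J+A)(10) = 19
Read each symbol's code off the tree from the root (left child = 0, right child = 1).

Codes:
  G: 0 (length 1)
  A: 11 (length 2)
  J: 10 (length 2)
Average code length: 29/19 = 1.5263 bits/symbol


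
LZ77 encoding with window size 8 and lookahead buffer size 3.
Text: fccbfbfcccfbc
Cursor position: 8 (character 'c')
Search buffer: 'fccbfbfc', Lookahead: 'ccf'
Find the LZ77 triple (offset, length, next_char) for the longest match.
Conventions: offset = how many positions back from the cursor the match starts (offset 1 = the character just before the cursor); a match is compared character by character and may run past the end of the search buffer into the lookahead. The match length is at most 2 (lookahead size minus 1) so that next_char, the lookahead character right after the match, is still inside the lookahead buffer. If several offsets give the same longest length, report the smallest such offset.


Try each offset into the search buffer:
  offset=1 (pos 7, char 'c'): match length 2
  offset=2 (pos 6, char 'f'): match length 0
  offset=3 (pos 5, char 'b'): match length 0
  offset=4 (pos 4, char 'f'): match length 0
  offset=5 (pos 3, char 'b'): match length 0
  offset=6 (pos 2, char 'c'): match length 1
  offset=7 (pos 1, char 'c'): match length 2
  offset=8 (pos 0, char 'f'): match length 0
Longest match has length 2, found at offsets 1, 7; take the smallest, offset 1.
next_char = character at position 8 + 2 = 10 -> 'f'

Best match: offset=1, length=2 (matching 'cc' starting at position 7)
LZ77 triple: (1, 2, 'f')


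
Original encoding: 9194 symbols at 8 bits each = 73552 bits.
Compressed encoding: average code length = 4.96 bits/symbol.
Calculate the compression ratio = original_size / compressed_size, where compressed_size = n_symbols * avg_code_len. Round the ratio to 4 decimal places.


original_size = n_symbols * orig_bits = 9194 * 8 = 73552 bits
compressed_size = n_symbols * avg_code_len = 9194 * 4.96 = 45602.24 bits
ratio = original_size / compressed_size = 73552 / 45602.24 = 1.6129

Compression ratio = 1.6129


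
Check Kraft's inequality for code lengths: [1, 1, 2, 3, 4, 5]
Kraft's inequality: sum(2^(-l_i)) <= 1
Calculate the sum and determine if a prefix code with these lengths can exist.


Sum = 2^(-1) + 2^(-1) + 2^(-2) + 2^(-3) + 2^(-4) + 2^(-5)
    = 0.5 + 0.5 + 0.25 + 0.125 + 0.0625 + 0.03125
    = 47/32 = 1.46875
Since 1.46875 > 1, Kraft's inequality is NOT satisfied.
A prefix code with these lengths CANNOT exist.

Kraft sum = 1.46875. Not satisfied.


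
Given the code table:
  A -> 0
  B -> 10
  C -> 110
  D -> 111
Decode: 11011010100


Decoding:
110 -> C
110 -> C
10 -> B
10 -> B
0 -> A


Result: CCBBA


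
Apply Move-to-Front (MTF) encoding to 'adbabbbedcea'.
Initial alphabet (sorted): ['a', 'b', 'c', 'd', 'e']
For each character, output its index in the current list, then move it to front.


MTF encoding:
'a': index 0 in ['a', 'b', 'c', 'd', 'e'] -> ['a', 'b', 'c', 'd', 'e']
'd': index 3 in ['a', 'b', 'c', 'd', 'e'] -> ['d', 'a', 'b', 'c', 'e']
'b': index 2 in ['d', 'a', 'b', 'c', 'e'] -> ['b', 'd', 'a', 'c', 'e']
'a': index 2 in ['b', 'd', 'a', 'c', 'e'] -> ['a', 'b', 'd', 'c', 'e']
'b': index 1 in ['a', 'b', 'd', 'c', 'e'] -> ['b', 'a', 'd', 'c', 'e']
'b': index 0 in ['b', 'a', 'd', 'c', 'e'] -> ['b', 'a', 'd', 'c', 'e']
'b': index 0 in ['b', 'a', 'd', 'c', 'e'] -> ['b', 'a', 'd', 'c', 'e']
'e': index 4 in ['b', 'a', 'd', 'c', 'e'] -> ['e', 'b', 'a', 'd', 'c']
'd': index 3 in ['e', 'b', 'a', 'd', 'c'] -> ['d', 'e', 'b', 'a', 'c']
'c': index 4 in ['d', 'e', 'b', 'a', 'c'] -> ['c', 'd', 'e', 'b', 'a']
'e': index 2 in ['c', 'd', 'e', 'b', 'a'] -> ['e', 'c', 'd', 'b', 'a']
'a': index 4 in ['e', 'c', 'd', 'b', 'a'] -> ['a', 'e', 'c', 'd', 'b']


Output: [0, 3, 2, 2, 1, 0, 0, 4, 3, 4, 2, 4]


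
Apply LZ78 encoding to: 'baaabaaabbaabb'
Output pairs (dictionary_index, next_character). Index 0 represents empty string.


LZ78 encoding steps:
Dictionary: {0: ''}
Step 1: w='' (idx 0), next='b' -> output (0, 'b'), add 'b' as idx 1
Step 2: w='' (idx 0), next='a' -> output (0, 'a'), add 'a' as idx 2
Step 3: w='a' (idx 2), next='a' -> output (2, 'a'), add 'aa' as idx 3
Step 4: w='b' (idx 1), next='a' -> output (1, 'a'), add 'ba' as idx 4
Step 5: w='aa' (idx 3), next='b' -> output (3, 'b'), add 'aab' as idx 5
Step 6: w='ba' (idx 4), next='a' -> output (4, 'a'), add 'baa' as idx 6
Step 7: w='b' (idx 1), next='b' -> output (1, 'b'), add 'bb' as idx 7


Encoded: [(0, 'b'), (0, 'a'), (2, 'a'), (1, 'a'), (3, 'b'), (4, 'a'), (1, 'b')]


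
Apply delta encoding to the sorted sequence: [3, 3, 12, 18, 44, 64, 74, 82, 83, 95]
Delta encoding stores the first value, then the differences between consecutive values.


First value: 3
Deltas:
  3 - 3 = 0
  12 - 3 = 9
  18 - 12 = 6
  44 - 18 = 26
  64 - 44 = 20
  74 - 64 = 10
  82 - 74 = 8
  83 - 82 = 1
  95 - 83 = 12


Delta encoded: [3, 0, 9, 6, 26, 20, 10, 8, 1, 12]


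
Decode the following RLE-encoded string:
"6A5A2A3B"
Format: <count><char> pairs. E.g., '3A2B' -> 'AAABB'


Expanding each <count><char> pair:
  6A -> 'AAAAAA'
  5A -> 'AAAAA'
  2A -> 'AA'
  3B -> 'BBB'

Decoded = AAAAAAAAAAAAABBB


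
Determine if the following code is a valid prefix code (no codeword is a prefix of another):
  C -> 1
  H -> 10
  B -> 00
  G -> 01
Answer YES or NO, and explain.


Checking each pair (does one codeword prefix another?):
  C='1' vs H='10': prefix -- VIOLATION

NO -- this is NOT a valid prefix code. C (1) is a prefix of H (10).


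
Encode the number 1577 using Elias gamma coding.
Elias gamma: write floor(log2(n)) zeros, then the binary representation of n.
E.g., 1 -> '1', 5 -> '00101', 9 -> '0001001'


num_bits = floor(log2(1577)) + 1 = 11
leading_zeros = num_bits - 1 = 10
binary(1577) = 11000101001

Elias gamma(1577) = '0000000000' + '11000101001' = 000000000011000101001 (21 bits)


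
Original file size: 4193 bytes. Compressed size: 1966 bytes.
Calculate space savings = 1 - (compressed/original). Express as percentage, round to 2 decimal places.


ratio = compressed/original = 1966/4193 = 0.468877
savings = 1 - ratio = 1 - 0.468877 = 0.531123
as a percentage: 0.531123 * 100 = 53.11%

Space savings = 1 - 1966/4193 = 53.11%


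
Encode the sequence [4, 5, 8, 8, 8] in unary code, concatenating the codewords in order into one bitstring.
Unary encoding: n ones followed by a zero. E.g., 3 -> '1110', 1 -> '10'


Encode each number as n ones followed by a terminating 0:
  4 -> 11110 (5 bits)
  5 -> 111110 (6 bits)
  8 -> 111111110 (9 bits)
  8 -> 111111110 (9 bits)
  8 -> 111111110 (9 bits)
Total length = 5 + 6 + 9 + 9 + 9 = 38 bits.

Unary([4, 5, 8, 8, 8]) = 11110111110111111110111111110111111110 (38 bits)


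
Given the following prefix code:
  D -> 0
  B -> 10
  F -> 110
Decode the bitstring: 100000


Decoding step by step:
Bits 10 -> B
Bits 0 -> D
Bits 0 -> D
Bits 0 -> D
Bits 0 -> D


Decoded message: BDDDD


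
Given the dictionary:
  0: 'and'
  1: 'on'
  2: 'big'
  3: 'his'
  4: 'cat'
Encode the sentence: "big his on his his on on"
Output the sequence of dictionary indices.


Look up each word in the dictionary:
  'big' -> 2
  'his' -> 3
  'on' -> 1
  'his' -> 3
  'his' -> 3
  'on' -> 1
  'on' -> 1

Encoded: [2, 3, 1, 3, 3, 1, 1]


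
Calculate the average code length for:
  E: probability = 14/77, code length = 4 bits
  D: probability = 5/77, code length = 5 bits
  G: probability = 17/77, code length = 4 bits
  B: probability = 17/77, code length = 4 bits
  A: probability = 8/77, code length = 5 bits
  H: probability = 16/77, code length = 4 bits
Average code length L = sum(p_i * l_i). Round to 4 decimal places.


Weighted contributions p_i * l_i:
  E: (14/77) * 4 = 56/77
  D: (5/77) * 5 = 25/77
  G: (17/77) * 4 = 68/77
  B: (17/77) * 4 = 68/77
  A: (8/77) * 5 = 40/77
  H: (16/77) * 4 = 64/77
Sum = (56 + 25 + 68 + 68 + 40 + 64)/77 = 321/77

L = 321/77 = 4.1688 bits/symbol


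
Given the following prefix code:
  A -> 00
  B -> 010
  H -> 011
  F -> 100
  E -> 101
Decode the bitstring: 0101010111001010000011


Decoding step by step:
Bits 010 -> B
Bits 101 -> E
Bits 011 -> H
Bits 100 -> F
Bits 101 -> E
Bits 00 -> A
Bits 00 -> A
Bits 011 -> H


Decoded message: BEHFEAAH


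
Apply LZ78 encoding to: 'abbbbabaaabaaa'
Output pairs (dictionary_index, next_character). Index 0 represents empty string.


LZ78 encoding steps:
Dictionary: {0: ''}
Step 1: w='' (idx 0), next='a' -> output (0, 'a'), add 'a' as idx 1
Step 2: w='' (idx 0), next='b' -> output (0, 'b'), add 'b' as idx 2
Step 3: w='b' (idx 2), next='b' -> output (2, 'b'), add 'bb' as idx 3
Step 4: w='b' (idx 2), next='a' -> output (2, 'a'), add 'ba' as idx 4
Step 5: w='ba' (idx 4), next='a' -> output (4, 'a'), add 'baa' as idx 5
Step 6: w='a' (idx 1), next='b' -> output (1, 'b'), add 'ab' as idx 6
Step 7: w='a' (idx 1), next='a' -> output (1, 'a'), add 'aa' as idx 7
Step 8: w='a' (idx 1), end of input -> output (1, '')


Encoded: [(0, 'a'), (0, 'b'), (2, 'b'), (2, 'a'), (4, 'a'), (1, 'b'), (1, 'a'), (1, '')]


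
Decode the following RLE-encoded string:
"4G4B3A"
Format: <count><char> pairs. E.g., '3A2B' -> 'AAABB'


Expanding each <count><char> pair:
  4G -> 'GGGG'
  4B -> 'BBBB'
  3A -> 'AAA'

Decoded = GGGGBBBBAAA


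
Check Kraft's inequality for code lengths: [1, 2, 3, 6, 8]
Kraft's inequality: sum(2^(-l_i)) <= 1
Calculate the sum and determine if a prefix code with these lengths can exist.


Sum = 2^(-1) + 2^(-2) + 2^(-3) + 2^(-6) + 2^(-8)
    = 0.5 + 0.25 + 0.125 + 0.015625 + 0.00390625
    = 229/256 = 0.89453125
Since 0.89453125 <= 1, Kraft's inequality IS satisfied.
A prefix code with these lengths CAN exist.

Kraft sum = 0.89453125. Satisfied.
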